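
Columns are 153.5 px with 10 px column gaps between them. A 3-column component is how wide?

480.5 px

3-column span = 3·153.5 + 2·10 = 480.5 px.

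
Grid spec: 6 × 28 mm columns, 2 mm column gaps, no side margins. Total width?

Total width: 6·28 + 5·2 = 178 mm.

178 mm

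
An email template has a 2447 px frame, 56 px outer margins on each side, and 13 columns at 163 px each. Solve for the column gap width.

Inside the margins: 2447 − 112 = 2335 px.
13·163 + 12g = 2335 → 12g = 216 → g = 18 px.

18 px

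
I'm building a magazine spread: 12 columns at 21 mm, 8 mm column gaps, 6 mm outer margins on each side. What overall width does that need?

352 mm

Total width: 2·6 + 12·21 + 11·8 = 352 mm.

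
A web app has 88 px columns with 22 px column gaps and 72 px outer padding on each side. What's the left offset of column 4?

402 px

Each column+gutter stride is 110 px; 3 of them past the 72 px margin is 72 + 330 = 402 px.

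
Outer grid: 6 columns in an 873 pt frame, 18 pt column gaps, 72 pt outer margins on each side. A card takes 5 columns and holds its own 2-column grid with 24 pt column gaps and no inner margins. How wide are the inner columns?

290.25 pt

Inside the margins: 873 − 144 = 729 pt.
729 − 5·18 = 639; ÷6 gives c = 106.5 pt.
Span of 5: 5·106.5 + 4·18 = 532.5 + 72 = 604.5 pt.
Subtracting 1 column gap of 24 leaves 580.5 for 2 columns, so d = 290.25 pt.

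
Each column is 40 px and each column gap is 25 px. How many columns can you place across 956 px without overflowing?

15 columns: 15·40 + 14·25 = 950 px ≤ 956.
16 columns: 1015 px > 956. So 15.

15 columns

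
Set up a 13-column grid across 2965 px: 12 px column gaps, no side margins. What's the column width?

217 px

Subtracting 12 column gaps of 12 leaves 2821 for 13 columns, so c = 217 px.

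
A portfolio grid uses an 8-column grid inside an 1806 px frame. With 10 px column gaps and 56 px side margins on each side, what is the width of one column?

203 px

Take off 112 px of margins, leaving 1694 px.
8c + 7·10 = 1694 → 8c = 1624 → c = 203 px.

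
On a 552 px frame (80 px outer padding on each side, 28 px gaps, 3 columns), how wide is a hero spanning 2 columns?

Take off 160 px of margins, leaving 392 px.
Subtracting 2 gaps of 28 leaves 336 for 3 columns, so c = 112 px.
2 columns plus 1 gap: 224 + 28 = 252 px.

252 px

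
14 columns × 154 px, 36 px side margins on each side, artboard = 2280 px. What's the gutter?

4 px

Inside the margins: 2280 − 72 = 2208 px.
Columns use 2156 px, leaving 52 px across 13 gutters = 4 px each.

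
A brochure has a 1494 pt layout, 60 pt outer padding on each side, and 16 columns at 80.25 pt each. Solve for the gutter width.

Inside the margins: 1494 − 120 = 1374 pt.
16·80.25 + 15g = 1374 → 15g = 90 → g = 6 pt.

6 pt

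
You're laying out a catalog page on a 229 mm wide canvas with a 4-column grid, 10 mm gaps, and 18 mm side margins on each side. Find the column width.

Inside the margins: 229 − 36 = 193 mm.
4 columns + 3 gaps: 4c + 3·10 = 193.
4c = 193 − 30 = 163, so c = 40.75 mm.

40.75 mm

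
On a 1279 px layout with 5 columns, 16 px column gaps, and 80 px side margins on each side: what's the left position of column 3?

534 px

Inside the margins: 1279 − 160 = 1119 px.
1119 − 4·16 = 1055; ÷5 gives c = 211 px.
Before column 3: the margin + 2 columns + 2 column gaps.
Offset = 80 + 2·(211 + 16) = 80 + 454 = 534 px.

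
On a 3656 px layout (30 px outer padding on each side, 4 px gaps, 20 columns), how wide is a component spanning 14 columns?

Take off 60 px of margins, leaving 3596 px.
Subtracting 19 gaps of 4 leaves 3520 for 20 columns, so c = 176 px.
14-column span = 14·176 + 13·4 = 2516 px.

2516 px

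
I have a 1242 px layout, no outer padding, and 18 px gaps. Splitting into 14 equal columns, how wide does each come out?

14c + 13·18 = 1242 → 14c = 1008 → c = 72 px.

72 px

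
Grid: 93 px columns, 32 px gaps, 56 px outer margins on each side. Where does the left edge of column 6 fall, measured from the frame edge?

Each column+gutter stride is 125 px; 5 of them past the 56 px margin is 56 + 625 = 681 px.

681 px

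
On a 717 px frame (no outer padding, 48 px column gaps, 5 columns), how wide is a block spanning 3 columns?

5c + 4·48 = 717 → 5c = 525 → c = 105 px.
3-column span = 3·105 + 2·48 = 411 px.

411 px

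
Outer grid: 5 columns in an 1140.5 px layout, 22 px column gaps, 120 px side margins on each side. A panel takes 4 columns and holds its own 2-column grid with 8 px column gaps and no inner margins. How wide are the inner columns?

Outer content = 1140.5 − 2·120 = 900.5 px.
5c + 4·22 = 900.5 → 5c = 812.5 → c = 162.5 px.
4-column span = 4·162.5 + 3·22 = 716 px.
Subtracting 1 column gap of 8 leaves 708 for 2 columns, so d = 354 px.

354 px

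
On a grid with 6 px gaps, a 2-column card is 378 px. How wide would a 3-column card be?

Subtracting 1 gap of 6 leaves 372 for 2 columns, so c = 186 px.
3-column span = 3·186 + 2·6 = 570 px.

570 px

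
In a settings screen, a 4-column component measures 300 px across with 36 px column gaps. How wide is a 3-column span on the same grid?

Subtracting 3 column gaps of 36 leaves 192 for 4 columns, so c = 48 px.
3 columns plus 2 column gaps: 144 + 72 = 216 px.

216 px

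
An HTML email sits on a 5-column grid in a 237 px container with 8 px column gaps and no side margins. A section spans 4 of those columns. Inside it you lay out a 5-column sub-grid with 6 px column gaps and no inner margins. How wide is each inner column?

237 − 4·8 = 205; ÷5 gives c = 41 px.
4 columns plus 3 column gaps: 164 + 24 = 188 px.
5d + 4·6 = 188 → 5d = 164 → d = 32.8 px.

32.8 px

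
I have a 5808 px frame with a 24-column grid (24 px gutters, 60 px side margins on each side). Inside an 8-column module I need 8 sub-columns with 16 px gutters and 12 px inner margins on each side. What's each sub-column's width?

Take off 120 px of margins, leaving 5688 px.
Subtracting 23 gutters of 24 leaves 5136 for 24 columns, so c = 214 px.
Span of 8: 8·214 + 7·24 = 1712 + 168 = 1880 px.
Inner content = 1880 − 2·12 = 1856 px.
8 columns + 7 gutters: 8d + 7·16 = 1856.
8d = 1856 − 112 = 1744, so d = 218 px.

218 px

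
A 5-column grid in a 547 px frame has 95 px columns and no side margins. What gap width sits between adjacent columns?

18 px

5 columns take 5·95 = 475 px; remaining 72 splits into 4 gaps.
g = 72 / 4 = 18 px.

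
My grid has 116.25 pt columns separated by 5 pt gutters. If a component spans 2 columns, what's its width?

237.5 pt

2 columns plus 1 gutter: 232.5 + 5 = 237.5 pt.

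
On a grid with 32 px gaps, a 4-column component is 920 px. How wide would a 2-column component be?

Subtracting 3 gaps of 32 leaves 824 for 4 columns, so c = 206 px.
Span of 2: 2·206 + 1·32 = 412 + 32 = 444 px.

444 px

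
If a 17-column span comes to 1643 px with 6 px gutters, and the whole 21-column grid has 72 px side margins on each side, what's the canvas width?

2175 px

Subtracting 16 gutters of 6 leaves 1547 for 17 columns, so c = 91 px.
Adding margins, columns and gutters: 144 + 1911 + 120 = 2175 px.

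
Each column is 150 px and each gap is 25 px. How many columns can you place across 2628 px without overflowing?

15 columns

Each extra column adds 150 + 25 = 175 px.
(2628 + 25) / 175 = 15.16, so 15 columns fit.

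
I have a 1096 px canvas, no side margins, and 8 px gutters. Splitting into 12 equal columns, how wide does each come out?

12 columns + 11 gutters: 12c + 11·8 = 1096.
12c = 1096 − 88 = 1008, so c = 84 px.

84 px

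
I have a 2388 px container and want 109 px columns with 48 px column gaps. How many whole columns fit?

k columns need k·109 + (k−1)·48 = k·157 − 48.
k·157 − 48 ≤ 2388 → k ≤ 2436 / 157 ≈ 15.52, so k = 15.

15 columns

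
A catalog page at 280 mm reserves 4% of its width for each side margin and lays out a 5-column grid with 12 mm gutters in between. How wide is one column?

Each margin = 4% of 280 = 11.2 mm; content = 280 − 2·11.2 = 257.6 mm.
257.6 − 4·12 = 209.6; ÷5 gives c = 41.92 mm.

41.92 mm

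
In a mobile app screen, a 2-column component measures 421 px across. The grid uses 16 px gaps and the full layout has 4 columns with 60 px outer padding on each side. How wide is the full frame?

2c + 1·16 = 421 → 2c = 405 → c = 202.5 px.
Adding margins, columns and gutters: 120 + 810 + 48 = 978 px.

978 px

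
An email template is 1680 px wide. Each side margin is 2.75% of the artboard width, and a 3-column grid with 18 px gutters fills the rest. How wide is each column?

517.2 px

Margins: 2.75% × 1680 = 46.2 px each, so content = 1680 − 92.4 = 1587.6 px.
3 columns + 2 gutters: 3c + 2·18 = 1587.6.
3c = 1587.6 − 36 = 1551.6, so c = 517.2 px.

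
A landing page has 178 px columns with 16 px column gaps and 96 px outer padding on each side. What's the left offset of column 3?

Column 3 starts at margin + 2·(column + gutter) = 96 + 2·194 = 484 px.

484 px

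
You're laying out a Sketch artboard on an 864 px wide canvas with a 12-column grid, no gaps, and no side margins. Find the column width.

With no gaps, each column is 864/12 = 72 px.

72 px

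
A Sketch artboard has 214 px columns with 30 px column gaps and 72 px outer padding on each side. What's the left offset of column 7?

Column 7 starts at margin + 6·(column + gutter) = 72 + 6·244 = 1536 px.

1536 px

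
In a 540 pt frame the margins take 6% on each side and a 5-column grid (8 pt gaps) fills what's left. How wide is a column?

Each margin = 6% of 540 = 32.4 pt; content = 540 − 2·32.4 = 475.2 pt.
Subtracting 4 gaps of 8 leaves 443.2 for 5 columns, so c = 88.64 pt.

88.64 pt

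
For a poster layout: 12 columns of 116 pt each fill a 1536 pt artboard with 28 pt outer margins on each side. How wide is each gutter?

Inside the margins: 1536 − 56 = 1480 pt.
12 columns take 12·116 = 1392 pt; remaining 88 splits into 11 gutters.
g = 88 / 11 = 8 pt.

8 pt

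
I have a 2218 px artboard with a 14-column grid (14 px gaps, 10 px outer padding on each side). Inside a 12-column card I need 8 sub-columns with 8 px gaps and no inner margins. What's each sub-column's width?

228.25 px

Outer content = 2218 − 2·10 = 2198 px.
14 columns + 13 gaps: 14c + 13·14 = 2198.
14c = 2198 − 182 = 2016, so c = 144 px.
12-column span = 12·144 + 11·14 = 1882 px.
1882 − 7·8 = 1826; ÷8 gives d = 228.25 px.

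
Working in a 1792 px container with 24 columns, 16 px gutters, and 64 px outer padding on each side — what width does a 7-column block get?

474 px

Take off 128 px of margins, leaving 1664 px.
24 columns + 23 gutters: 24c + 23·16 = 1664.
24c = 1664 − 368 = 1296, so c = 54 px.
Span of 7: 7·54 + 6·16 = 378 + 96 = 474 px.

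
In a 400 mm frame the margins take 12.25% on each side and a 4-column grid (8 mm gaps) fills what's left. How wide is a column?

69.5 mm

400 × (1 − 2·12.25%) = 400 × 75.5% = 302 mm for the columns.
302 − 3·8 = 278; ÷4 gives c = 69.5 mm.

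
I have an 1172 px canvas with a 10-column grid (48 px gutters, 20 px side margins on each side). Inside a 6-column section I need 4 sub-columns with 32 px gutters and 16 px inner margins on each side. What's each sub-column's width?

Take off 40 px of margins, leaving 1132 px.
10c + 9·48 = 1132 → 10c = 700 → c = 70 px.
6-column span = 6·70 + 5·48 = 660 px.
Inner content = 660 − 2·16 = 628 px.
628 − 3·32 = 532; ÷4 gives d = 133 px.

133 px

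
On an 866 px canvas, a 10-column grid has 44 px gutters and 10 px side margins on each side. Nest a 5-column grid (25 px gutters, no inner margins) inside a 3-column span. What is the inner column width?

Outer content = 866 − 2·10 = 846 px.
10 columns + 9 gutters: 10c + 9·44 = 846.
10c = 846 − 396 = 450, so c = 45 px.
3-column span = 3·45 + 2·44 = 223 px.
5d + 4·25 = 223 → 5d = 123 → d = 24.6 px.

24.6 px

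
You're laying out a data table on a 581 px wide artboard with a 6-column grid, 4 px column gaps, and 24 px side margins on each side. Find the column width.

85.5 px

Subtract both margins: 581 − 2·24 = 533 px.
533 − 5·4 = 513; ÷6 gives c = 85.5 px.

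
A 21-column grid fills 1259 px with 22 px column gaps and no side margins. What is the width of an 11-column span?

21 columns + 20 column gaps: 21c + 20·22 = 1259.
21c = 1259 − 440 = 819, so c = 39 px.
11-column span = 11·39 + 10·22 = 649 px.

649 px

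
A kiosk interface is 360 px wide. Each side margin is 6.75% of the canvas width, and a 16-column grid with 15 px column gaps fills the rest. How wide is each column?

5.4 px

Margins: 6.75% × 360 = 24.3 px each, so content = 360 − 48.6 = 311.4 px.
Subtracting 15 column gaps of 15 leaves 86.4 for 16 columns, so c = 5.4 px.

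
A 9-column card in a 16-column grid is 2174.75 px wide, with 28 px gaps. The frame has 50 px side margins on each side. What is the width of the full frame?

2174.75 − 8·28 = 1950.75; ÷9 gives c = 216.75 px.
Adding margins, columns and gutters: 100 + 3468 + 420 = 3988 px.

3988 px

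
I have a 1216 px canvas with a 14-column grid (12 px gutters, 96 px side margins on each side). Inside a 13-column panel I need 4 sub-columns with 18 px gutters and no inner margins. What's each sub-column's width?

Outer content = 1216 − 2·96 = 1024 px.
1024 − 13·12 = 868; ÷14 gives c = 62 px.
13 columns plus 12 gutters: 806 + 144 = 950 px.
950 − 3·18 = 896; ÷4 gives d = 224 px.

224 px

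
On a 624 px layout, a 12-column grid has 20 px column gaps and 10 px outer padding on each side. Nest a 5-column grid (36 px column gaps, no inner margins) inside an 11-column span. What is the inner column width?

81.6 px

Outer content = 624 − 2·10 = 604 px.
12 columns + 11 column gaps: 12c + 11·20 = 604.
12c = 604 − 220 = 384, so c = 32 px.
11 columns plus 10 column gaps: 352 + 200 = 552 px.
Subtracting 4 column gaps of 36 leaves 408 for 5 columns, so d = 81.6 px.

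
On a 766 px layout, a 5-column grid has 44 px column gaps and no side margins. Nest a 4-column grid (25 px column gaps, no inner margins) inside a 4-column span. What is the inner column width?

Subtracting 4 column gaps of 44 leaves 590 for 5 columns, so c = 118 px.
Span of 4: 4·118 + 3·44 = 472 + 132 = 604 px.
4 columns + 3 column gaps: 4d + 3·25 = 604.
4d = 604 − 75 = 529, so d = 132.25 px.

132.25 px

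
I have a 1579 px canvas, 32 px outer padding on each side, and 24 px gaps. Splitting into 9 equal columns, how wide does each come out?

147 px

Subtract both margins: 1579 − 2·32 = 1515 px.
Subtracting 8 gaps of 24 leaves 1323 for 9 columns, so c = 147 px.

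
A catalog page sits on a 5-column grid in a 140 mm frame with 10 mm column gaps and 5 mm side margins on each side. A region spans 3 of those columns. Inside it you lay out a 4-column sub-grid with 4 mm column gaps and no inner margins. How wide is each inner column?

15.5 mm

Outer content = 140 − 2·5 = 130 mm.
5 columns + 4 column gaps: 5c + 4·10 = 130.
5c = 130 − 40 = 90, so c = 18 mm.
3-column span = 3·18 + 2·10 = 74 mm.
4 columns + 3 column gaps: 4d + 3·4 = 74.
4d = 74 − 12 = 62, so d = 15.5 mm.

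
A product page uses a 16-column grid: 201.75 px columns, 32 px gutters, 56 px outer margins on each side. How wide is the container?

3820 px

Adding margins, columns and gutters: 112 + 3228 + 480 = 3820 px.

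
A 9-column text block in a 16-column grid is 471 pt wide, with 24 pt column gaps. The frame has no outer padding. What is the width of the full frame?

856 pt

Subtracting 8 column gaps of 24 leaves 279 for 9 columns, so c = 31 pt.
Summing: 496 + 360 = 856 pt.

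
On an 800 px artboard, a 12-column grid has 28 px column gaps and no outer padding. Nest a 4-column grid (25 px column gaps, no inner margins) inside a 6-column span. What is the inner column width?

77.75 px

Subtracting 11 column gaps of 28 leaves 492 for 12 columns, so c = 41 px.
Span of 6: 6·41 + 5·28 = 246 + 140 = 386 px.
386 − 3·25 = 311; ÷4 gives d = 77.75 px.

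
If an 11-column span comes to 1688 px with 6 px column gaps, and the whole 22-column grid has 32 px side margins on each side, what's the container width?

1688 − 10·6 = 1628; ÷11 gives c = 148 px.
Total width: 2·32 + 22·148 + 21·6 = 3446 px.

3446 px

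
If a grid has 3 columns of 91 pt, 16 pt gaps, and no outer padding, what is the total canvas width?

Summing: 273 + 32 = 305 pt.

305 pt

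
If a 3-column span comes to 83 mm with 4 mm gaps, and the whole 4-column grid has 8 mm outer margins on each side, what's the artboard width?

128 mm

3c + 2·4 = 83 → 3c = 75 → c = 25 mm.
Total width: 2·8 + 4·25 + 3·4 = 128 mm.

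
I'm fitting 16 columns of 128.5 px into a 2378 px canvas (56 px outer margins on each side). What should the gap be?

14 px

Subtract both margins: 2378 − 2·56 = 2266 px.
16·128.5 + 15g = 2266 → 15g = 210 → g = 14 px.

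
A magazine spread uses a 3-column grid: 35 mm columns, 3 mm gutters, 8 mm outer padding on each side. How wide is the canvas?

127 mm

Adding margins, columns and gutters: 16 + 105 + 6 = 127 mm.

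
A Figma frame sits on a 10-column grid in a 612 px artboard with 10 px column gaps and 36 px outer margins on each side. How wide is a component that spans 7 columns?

375 px

Inside the margins: 612 − 72 = 540 px.
10 columns + 9 column gaps: 10c + 9·10 = 540.
10c = 540 − 90 = 450, so c = 45 px.
7-column span = 7·45 + 6·10 = 375 px.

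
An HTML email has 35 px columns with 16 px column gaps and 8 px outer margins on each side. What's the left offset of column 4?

161 px

Each column+gutter stride is 51 px; 3 of them past the 8 px margin is 8 + 153 = 161 px.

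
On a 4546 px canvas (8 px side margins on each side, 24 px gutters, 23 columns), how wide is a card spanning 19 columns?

3738 px

Content width = 4546 − 2·8 = 4530 px.
Subtracting 22 gutters of 24 leaves 4002 for 23 columns, so c = 174 px.
Span of 19: 19·174 + 18·24 = 3306 + 432 = 3738 px.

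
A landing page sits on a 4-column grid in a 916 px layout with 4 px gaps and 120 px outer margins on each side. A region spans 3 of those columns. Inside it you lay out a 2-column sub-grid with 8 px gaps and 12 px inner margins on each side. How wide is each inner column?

237 px

Take off 240 px of margins, leaving 676 px.
4c + 3·4 = 676 → 4c = 664 → c = 166 px.
3 columns plus 2 gaps: 498 + 8 = 506 px.
Inner content = 506 − 2·12 = 482 px.
2d + 1·8 = 482 → 2d = 474 → d = 237 px.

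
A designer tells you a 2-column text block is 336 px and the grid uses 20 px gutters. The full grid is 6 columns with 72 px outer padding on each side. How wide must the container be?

1192 px

2 columns + 1 gutter: 2c + 1·20 = 336.
2c = 336 − 20 = 316, so c = 158 px.
Container = 2·72 + 6·158 + 5·20 = 144 + 948 + 100 = 1192 px.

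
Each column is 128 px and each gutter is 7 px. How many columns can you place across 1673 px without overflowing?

12 columns

12 columns: 12·128 + 11·7 = 1613 px ≤ 1673.
13 columns: 1748 px > 1673. So 12.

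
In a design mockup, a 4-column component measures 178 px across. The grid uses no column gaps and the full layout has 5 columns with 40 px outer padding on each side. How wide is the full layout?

178 / 4 = 44.5 px per column.
Total width: 2·40 + 5·44.5 = 302.5 px.

302.5 px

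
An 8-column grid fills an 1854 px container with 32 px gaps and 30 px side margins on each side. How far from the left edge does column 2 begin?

258.25 px

Content = 1854 − 2·30 = 1794 px.
1794 − 7·32 = 1570; ÷8 gives c = 196.25 px.
Column 2 starts at margin + 1·(column + gutter) = 30 + 1·228.25 = 258.25 px.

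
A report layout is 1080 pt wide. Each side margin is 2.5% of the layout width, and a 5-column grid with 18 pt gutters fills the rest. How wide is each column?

190.8 pt

Each margin = 2.5% of 1080 = 27 pt; content = 1080 − 2·27 = 1026 pt.
5 columns + 4 gutters: 5c + 4·18 = 1026.
5c = 1026 − 72 = 954, so c = 190.8 pt.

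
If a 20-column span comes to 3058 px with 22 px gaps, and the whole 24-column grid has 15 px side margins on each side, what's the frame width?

3058 − 19·22 = 2640; ÷20 gives c = 132 px.
Adding margins, columns and gutters: 30 + 3168 + 506 = 3704 px.

3704 px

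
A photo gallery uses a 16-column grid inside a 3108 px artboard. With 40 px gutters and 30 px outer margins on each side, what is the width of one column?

Inside the margins: 3108 − 60 = 3048 px.
16 columns + 15 gutters: 16c + 15·40 = 3048.
16c = 3048 − 600 = 2448, so c = 153 px.

153 px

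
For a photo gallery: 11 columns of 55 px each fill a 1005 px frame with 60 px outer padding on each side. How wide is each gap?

28 px

Subtract both margins: 1005 − 2·60 = 885 px.
11·55 + 10g = 885 → 10g = 280 → g = 28 px.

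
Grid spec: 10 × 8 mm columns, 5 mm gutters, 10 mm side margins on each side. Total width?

145 mm

Adding margins, columns and gutters: 20 + 80 + 45 = 145 mm.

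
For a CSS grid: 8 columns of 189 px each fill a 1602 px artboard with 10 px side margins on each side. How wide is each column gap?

10 px

Content width = 1602 − 2·10 = 1582 px.
Columns use 1512 px, leaving 70 px across 7 column gaps = 10 px each.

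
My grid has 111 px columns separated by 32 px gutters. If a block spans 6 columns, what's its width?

6-column span = 6·111 + 5·32 = 826 px.

826 px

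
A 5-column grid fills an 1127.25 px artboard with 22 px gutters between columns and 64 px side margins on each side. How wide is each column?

182.25 px

Take off 128 px of margins, leaving 999.25 px.
Subtracting 4 gutters of 22 leaves 911.25 for 5 columns, so c = 182.25 px.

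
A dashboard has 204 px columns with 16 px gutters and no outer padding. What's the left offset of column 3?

440 px

Each column+gutter stride is 220 px; with no margin, 2 of them is 440 px.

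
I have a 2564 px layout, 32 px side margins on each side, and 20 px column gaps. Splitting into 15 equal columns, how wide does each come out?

148 px

Inside the margins: 2564 − 64 = 2500 px.
15c + 14·20 = 2500 → 15c = 2220 → c = 148 px.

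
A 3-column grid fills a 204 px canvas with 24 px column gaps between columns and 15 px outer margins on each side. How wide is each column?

Subtract both margins: 204 − 2·15 = 174 px.
3 columns + 2 column gaps: 3c + 2·24 = 174.
3c = 174 − 48 = 126, so c = 42 px.

42 px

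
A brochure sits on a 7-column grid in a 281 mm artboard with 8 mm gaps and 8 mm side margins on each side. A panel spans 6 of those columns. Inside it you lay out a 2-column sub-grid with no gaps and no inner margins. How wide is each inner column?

113 mm

Subtract both margins: 281 − 2·8 = 265 mm.
7c + 6·8 = 265 → 7c = 217 → c = 31 mm.
6 columns plus 5 gaps: 186 + 40 = 226 mm.
With no gaps, each column is 226/2 = 113 mm.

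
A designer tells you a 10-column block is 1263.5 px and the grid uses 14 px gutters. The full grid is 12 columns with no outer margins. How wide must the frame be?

1519 px

1263.5 − 9·14 = 1137.5; ÷10 gives c = 113.75 px.
Summing: 1365 + 154 = 1519 px.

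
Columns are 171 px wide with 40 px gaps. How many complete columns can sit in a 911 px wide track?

4 columns

4 columns: 4·171 + 3·40 = 804 px ≤ 911.
5 columns: 1015 px > 911. So 4.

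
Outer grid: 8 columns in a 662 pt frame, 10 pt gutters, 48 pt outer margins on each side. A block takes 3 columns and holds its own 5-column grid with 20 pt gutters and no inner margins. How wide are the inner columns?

25.2 pt

Subtract both margins: 662 − 2·48 = 566 pt.
566 − 7·10 = 496; ÷8 gives c = 62 pt.
Span of 3: 3·62 + 2·10 = 186 + 20 = 206 pt.
Subtracting 4 gutters of 20 leaves 126 for 5 columns, so d = 25.2 pt.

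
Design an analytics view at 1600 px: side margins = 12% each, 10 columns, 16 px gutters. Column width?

Margins: 12% × 1600 = 192 px each, so content = 1600 − 384 = 1216 px.
Subtracting 9 gutters of 16 leaves 1072 for 10 columns, so c = 107.2 px.

107.2 px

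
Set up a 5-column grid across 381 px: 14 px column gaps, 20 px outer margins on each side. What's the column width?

57 px

Content width = 381 − 2·20 = 341 px.
341 − 4·14 = 285; ÷5 gives c = 57 px.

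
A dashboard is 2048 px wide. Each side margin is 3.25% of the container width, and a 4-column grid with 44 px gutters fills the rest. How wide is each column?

445.72 px

Margins: 3.25% × 2048 = 66.56 px each, so content = 2048 − 133.12 = 1914.88 px.
4c + 3·44 = 1914.88 → 4c = 1782.88 → c = 445.72 px.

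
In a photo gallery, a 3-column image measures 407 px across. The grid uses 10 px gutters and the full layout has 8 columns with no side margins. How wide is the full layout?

Subtracting 2 gutters of 10 leaves 387 for 3 columns, so c = 129 px.
Total width: 8·129 + 7·10 = 1102 px.

1102 px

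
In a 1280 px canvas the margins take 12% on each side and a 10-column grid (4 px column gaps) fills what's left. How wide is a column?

Each margin = 12% of 1280 = 153.6 px; content = 1280 − 2·153.6 = 972.8 px.
10c + 9·4 = 972.8 → 10c = 936.8 → c = 93.68 px.

93.68 px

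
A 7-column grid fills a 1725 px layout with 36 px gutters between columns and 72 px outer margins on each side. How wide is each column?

Subtract both margins: 1725 − 2·72 = 1581 px.
1581 − 6·36 = 1365; ÷7 gives c = 195 px.

195 px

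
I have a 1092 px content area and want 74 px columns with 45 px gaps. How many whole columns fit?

9 columns

9 columns: 9·74 + 8·45 = 1026 px ≤ 1092.
10 columns: 1145 px > 1092. So 9.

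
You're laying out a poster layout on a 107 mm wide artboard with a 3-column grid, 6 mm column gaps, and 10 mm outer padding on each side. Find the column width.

Inside the margins: 107 − 20 = 87 mm.
87 − 2·6 = 75; ÷3 gives c = 25 mm.

25 mm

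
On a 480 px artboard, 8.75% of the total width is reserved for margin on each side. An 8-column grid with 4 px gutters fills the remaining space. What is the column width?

46 px

Each margin = 8.75% of 480 = 42 px; content = 480 − 2·42 = 396 px.
Subtracting 7 gutters of 4 leaves 368 for 8 columns, so c = 46 px.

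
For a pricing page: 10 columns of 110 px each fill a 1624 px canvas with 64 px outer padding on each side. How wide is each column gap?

44 px

Subtract both margins: 1624 − 2·64 = 1496 px.
Columns use 1100 px, leaving 396 px across 9 column gaps = 44 px each.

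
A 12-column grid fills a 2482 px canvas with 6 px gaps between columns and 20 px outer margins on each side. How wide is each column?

198 px

Take off 40 px of margins, leaving 2442 px.
12c + 11·6 = 2442 → 12c = 2376 → c = 198 px.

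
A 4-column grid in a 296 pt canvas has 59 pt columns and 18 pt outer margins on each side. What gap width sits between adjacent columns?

Content width = 296 − 2·18 = 260 pt.
4·59 + 3g = 260 → 3g = 24 → g = 8 pt.

8 pt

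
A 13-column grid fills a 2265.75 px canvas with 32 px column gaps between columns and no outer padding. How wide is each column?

13 columns + 12 column gaps: 13c + 12·32 = 2265.75.
13c = 2265.75 − 384 = 1881.75, so c = 144.75 px.

144.75 px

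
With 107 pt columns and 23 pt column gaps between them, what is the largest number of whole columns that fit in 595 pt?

4 columns

4 columns: 4·107 + 3·23 = 497 pt ≤ 595.
5 columns: 627 pt > 595. So 4.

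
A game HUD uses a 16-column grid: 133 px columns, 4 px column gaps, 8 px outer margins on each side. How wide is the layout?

2204 px

Layout = 2·8 + 16·133 + 15·4 = 16 + 2128 + 60 = 2204 px.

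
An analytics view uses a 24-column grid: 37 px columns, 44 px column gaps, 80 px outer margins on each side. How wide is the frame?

2060 px

Frame = 2·80 + 24·37 + 23·44 = 160 + 888 + 1012 = 2060 px.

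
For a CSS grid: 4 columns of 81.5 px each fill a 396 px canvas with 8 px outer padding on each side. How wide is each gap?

Inside the margins: 396 − 16 = 380 px.
4·81.5 + 3g = 380 → 3g = 54 → g = 18 px.

18 px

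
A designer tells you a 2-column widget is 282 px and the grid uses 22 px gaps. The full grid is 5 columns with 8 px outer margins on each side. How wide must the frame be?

Subtracting 1 gap of 22 leaves 260 for 2 columns, so c = 130 px.
Frame = 2·8 + 5·130 + 4·22 = 16 + 650 + 88 = 754 px.

754 px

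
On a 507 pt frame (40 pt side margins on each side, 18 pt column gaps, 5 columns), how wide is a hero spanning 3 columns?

Inside the margins: 507 − 80 = 427 pt.
5 columns + 4 column gaps: 5c + 4·18 = 427.
5c = 427 − 72 = 355, so c = 71 pt.
3 columns plus 2 column gaps: 213 + 36 = 249 pt.

249 pt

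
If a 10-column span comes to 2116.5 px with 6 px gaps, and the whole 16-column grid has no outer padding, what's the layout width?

3390 px

10 columns + 9 gaps: 10c + 9·6 = 2116.5.
10c = 2116.5 − 54 = 2062.5, so c = 206.25 px.
Layout = 16·206.25 + 15·6 = 3300 + 90 = 3390 px.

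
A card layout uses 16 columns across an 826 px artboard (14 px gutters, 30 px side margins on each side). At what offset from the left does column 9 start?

420 px

Take off 60 px of margins, leaving 766 px.
16 columns + 15 gutters: 16c + 15·14 = 766.
16c = 766 − 210 = 556, so c = 34.75 px.
Each column+gutter stride is 48.75 px; 8 of them past the 30 px margin is 30 + 390 = 420 px.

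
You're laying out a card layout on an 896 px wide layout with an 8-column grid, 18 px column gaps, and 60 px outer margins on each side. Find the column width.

81.25 px

Content width = 896 − 2·60 = 776 px.
776 − 7·18 = 650; ÷8 gives c = 81.25 px.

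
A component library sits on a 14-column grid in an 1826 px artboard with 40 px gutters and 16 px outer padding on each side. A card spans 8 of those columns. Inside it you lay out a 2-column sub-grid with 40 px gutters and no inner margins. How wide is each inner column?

484 px

Subtract both margins: 1826 − 2·16 = 1794 px.
Subtracting 13 gutters of 40 leaves 1274 for 14 columns, so c = 91 px.
Span of 8: 8·91 + 7·40 = 728 + 280 = 1008 px.
1008 − 1·40 = 968; ÷2 gives d = 484 px.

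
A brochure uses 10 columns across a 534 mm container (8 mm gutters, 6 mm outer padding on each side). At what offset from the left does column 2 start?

Take off 12 mm of margins, leaving 522 mm.
10 columns + 9 gutters: 10c + 9·8 = 522.
10c = 522 − 72 = 450, so c = 45 mm.
Each column+gutter stride is 53 mm; 1 of them past the 6 mm margin is 6 + 53 = 59 mm.

59 mm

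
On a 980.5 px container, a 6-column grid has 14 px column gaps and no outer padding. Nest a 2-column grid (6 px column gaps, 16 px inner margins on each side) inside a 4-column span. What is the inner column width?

305.5 px

6c + 5·14 = 980.5 → 6c = 910.5 → c = 151.75 px.
Span of 4: 4·151.75 + 3·14 = 607 + 42 = 649 px.
Inner content = 649 − 2·16 = 617 px.
617 − 1·6 = 611; ÷2 gives d = 305.5 px.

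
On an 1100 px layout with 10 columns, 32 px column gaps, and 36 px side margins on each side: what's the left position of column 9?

884 px

Subtract both margins: 1100 − 2·36 = 1028 px.
1028 − 9·32 = 740; ÷10 gives c = 74 px.
Column 9 starts at margin + 8·(column + gutter) = 36 + 8·106 = 884 px.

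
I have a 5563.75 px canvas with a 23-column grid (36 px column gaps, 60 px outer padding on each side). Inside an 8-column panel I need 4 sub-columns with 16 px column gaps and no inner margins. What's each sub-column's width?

455.5 px

Subtract both margins: 5563.75 − 2·60 = 5443.75 px.
Subtracting 22 column gaps of 36 leaves 4651.75 for 23 columns, so c = 202.25 px.
Span of 8: 8·202.25 + 7·36 = 1618 + 252 = 1870 px.
1870 − 3·16 = 1822; ÷4 gives d = 455.5 px.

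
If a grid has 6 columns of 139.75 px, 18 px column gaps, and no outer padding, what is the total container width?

928.5 px

Summing: 838.5 + 90 = 928.5 px.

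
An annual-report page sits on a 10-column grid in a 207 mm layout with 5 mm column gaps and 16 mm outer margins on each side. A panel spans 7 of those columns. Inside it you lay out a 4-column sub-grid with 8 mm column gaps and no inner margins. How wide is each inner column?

Take off 32 mm of margins, leaving 175 mm.
Subtracting 9 column gaps of 5 leaves 130 for 10 columns, so c = 13 mm.
7-column span = 7·13 + 6·5 = 121 mm.
Subtracting 3 column gaps of 8 leaves 97 for 4 columns, so d = 24.25 mm.

24.25 mm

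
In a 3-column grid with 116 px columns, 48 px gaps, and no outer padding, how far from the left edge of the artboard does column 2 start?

164 px

Before column 2: 1 column + 1 gap.
Offset = 1·(116 + 48) = 1·164 = 164 px.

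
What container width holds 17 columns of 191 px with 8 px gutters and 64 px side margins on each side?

3503 px

Adding margins, columns and gutters: 128 + 3247 + 128 = 3503 px.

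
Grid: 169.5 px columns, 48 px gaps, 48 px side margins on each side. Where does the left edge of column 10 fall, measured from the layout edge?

2005.5 px

Before column 10: the margin + 9 columns + 9 gaps.
Offset = 48 + 9·(169.5 + 48) = 48 + 1957.5 = 2005.5 px.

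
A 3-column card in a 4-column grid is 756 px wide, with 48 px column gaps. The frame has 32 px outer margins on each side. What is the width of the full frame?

3 columns + 2 column gaps: 3c + 2·48 = 756.
3c = 756 − 96 = 660, so c = 220 px.
Frame = 2·32 + 4·220 + 3·48 = 64 + 880 + 144 = 1088 px.

1088 px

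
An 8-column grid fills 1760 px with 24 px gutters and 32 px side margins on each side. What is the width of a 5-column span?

Take off 64 px of margins, leaving 1696 px.
1696 − 7·24 = 1528; ÷8 gives c = 191 px.
5-column span = 5·191 + 4·24 = 1051 px.

1051 px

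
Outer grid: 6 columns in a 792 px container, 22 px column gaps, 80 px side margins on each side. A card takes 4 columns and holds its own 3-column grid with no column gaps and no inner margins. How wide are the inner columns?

Take off 160 px of margins, leaving 632 px.
6 columns + 5 column gaps: 6c + 5·22 = 632.
6c = 632 − 110 = 522, so c = 87 px.
Span of 4: 4·87 + 3·22 = 348 + 66 = 414 px.
414 / 3 = 138 px per column.

138 px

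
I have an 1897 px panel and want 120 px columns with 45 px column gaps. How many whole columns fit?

11 columns: 11·120 + 10·45 = 1770 px ≤ 1897.
12 columns: 1935 px > 1897. So 11.

11 columns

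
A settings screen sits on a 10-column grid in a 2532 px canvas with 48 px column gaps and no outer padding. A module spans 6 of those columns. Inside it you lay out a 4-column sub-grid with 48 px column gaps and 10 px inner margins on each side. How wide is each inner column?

10c + 9·48 = 2532 → 10c = 2100 → c = 210 px.
6 columns plus 5 column gaps: 1260 + 240 = 1500 px.
Inner content = 1500 − 2·10 = 1480 px.
4 columns + 3 column gaps: 4d + 3·48 = 1480.
4d = 1480 − 144 = 1336, so d = 334 px.

334 px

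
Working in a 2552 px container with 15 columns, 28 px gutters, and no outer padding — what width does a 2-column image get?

Subtracting 14 gutters of 28 leaves 2160 for 15 columns, so c = 144 px.
2 columns plus 1 gutter: 288 + 28 = 316 px.

316 px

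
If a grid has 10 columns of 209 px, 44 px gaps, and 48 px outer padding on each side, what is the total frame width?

Adding margins, columns and gutters: 96 + 2090 + 396 = 2582 px.

2582 px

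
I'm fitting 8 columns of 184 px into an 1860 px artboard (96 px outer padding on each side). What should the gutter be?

28 px

Subtract both margins: 1860 − 2·96 = 1668 px.
8 columns take 8·184 = 1472 px; remaining 196 splits into 7 gutters.
g = 196 / 7 = 28 px.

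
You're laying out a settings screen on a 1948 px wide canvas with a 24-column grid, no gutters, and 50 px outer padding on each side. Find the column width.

77 px

Inside the margins: 1948 − 100 = 1848 px.
1848 / 24 = 77 px per column.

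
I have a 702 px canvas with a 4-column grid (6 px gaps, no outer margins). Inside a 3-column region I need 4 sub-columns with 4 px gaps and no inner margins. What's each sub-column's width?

128.25 px

4 columns + 3 gaps: 4c + 3·6 = 702.
4c = 702 − 18 = 684, so c = 171 px.
Span of 3: 3·171 + 2·6 = 513 + 12 = 525 px.
525 − 3·4 = 513; ÷4 gives d = 128.25 px.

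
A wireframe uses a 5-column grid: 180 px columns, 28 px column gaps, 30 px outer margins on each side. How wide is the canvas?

1072 px

Adding margins, columns and gutters: 60 + 900 + 112 = 1072 px.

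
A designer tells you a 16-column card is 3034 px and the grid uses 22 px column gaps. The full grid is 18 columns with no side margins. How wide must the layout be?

3416 px

16 columns + 15 column gaps: 16c + 15·22 = 3034.
16c = 3034 − 330 = 2704, so c = 169 px.
Layout = 18·169 + 17·22 = 3042 + 374 = 3416 px.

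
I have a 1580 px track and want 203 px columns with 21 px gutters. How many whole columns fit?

7 columns

Each extra column adds 203 + 21 = 224 px.
(1580 + 21) / 224 = 7.15, so 7 columns fit.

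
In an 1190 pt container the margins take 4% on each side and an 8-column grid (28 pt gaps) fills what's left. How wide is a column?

Each margin = 4% of 1190 = 47.6 pt; content = 1190 − 2·47.6 = 1094.8 pt.
Subtracting 7 gaps of 28 leaves 898.8 for 8 columns, so c = 112.35 pt.

112.35 pt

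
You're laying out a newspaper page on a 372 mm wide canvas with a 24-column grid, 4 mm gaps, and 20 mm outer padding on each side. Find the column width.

10 mm

Take off 40 mm of margins, leaving 332 mm.
24 columns + 23 gaps: 24c + 23·4 = 332.
24c = 332 − 92 = 240, so c = 10 mm.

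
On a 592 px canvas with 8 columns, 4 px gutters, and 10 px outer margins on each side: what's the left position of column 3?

154 px

Take off 20 px of margins, leaving 572 px.
Subtracting 7 gutters of 4 leaves 544 for 8 columns, so c = 68 px.
Column 3 starts at margin + 2·(column + gutter) = 10 + 2·72 = 154 px.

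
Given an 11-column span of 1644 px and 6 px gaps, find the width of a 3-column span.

11 columns + 10 gaps: 11c + 10·6 = 1644.
11c = 1644 − 60 = 1584, so c = 144 px.
3-column span = 3·144 + 2·6 = 444 px.

444 px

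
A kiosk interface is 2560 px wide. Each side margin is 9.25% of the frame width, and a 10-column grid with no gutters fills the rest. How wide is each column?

208.64 px

Margins: 9.25% × 2560 = 236.8 px each, so content = 2560 − 473.6 = 2086.4 px.
2086.4 / 10 = 208.64 px per column.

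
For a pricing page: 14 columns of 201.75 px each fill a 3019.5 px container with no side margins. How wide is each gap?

15 px

14 columns take 14·201.75 = 2824.5 px; remaining 195 splits into 13 gaps.
g = 195 / 13 = 15 px.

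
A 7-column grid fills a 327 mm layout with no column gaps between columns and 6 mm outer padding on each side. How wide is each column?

Take off 12 mm of margins, leaving 315 mm.
With no column gaps, each column is 315/7 = 45 mm.

45 mm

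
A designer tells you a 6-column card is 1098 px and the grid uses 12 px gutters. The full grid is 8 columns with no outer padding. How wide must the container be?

6 columns + 5 gutters: 6c + 5·12 = 1098.
6c = 1098 − 60 = 1038, so c = 173 px.
Summing: 1384 + 84 = 1468 px.

1468 px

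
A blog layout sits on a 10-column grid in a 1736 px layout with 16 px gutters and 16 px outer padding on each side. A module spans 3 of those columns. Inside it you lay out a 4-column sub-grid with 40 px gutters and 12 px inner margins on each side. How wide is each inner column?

89 px

Take off 32 px of margins, leaving 1704 px.
1704 − 9·16 = 1560; ÷10 gives c = 156 px.
Span of 3: 3·156 + 2·16 = 468 + 32 = 500 px.
Inner content = 500 − 2·12 = 476 px.
Subtracting 3 gutters of 40 leaves 356 for 4 columns, so d = 89 px.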